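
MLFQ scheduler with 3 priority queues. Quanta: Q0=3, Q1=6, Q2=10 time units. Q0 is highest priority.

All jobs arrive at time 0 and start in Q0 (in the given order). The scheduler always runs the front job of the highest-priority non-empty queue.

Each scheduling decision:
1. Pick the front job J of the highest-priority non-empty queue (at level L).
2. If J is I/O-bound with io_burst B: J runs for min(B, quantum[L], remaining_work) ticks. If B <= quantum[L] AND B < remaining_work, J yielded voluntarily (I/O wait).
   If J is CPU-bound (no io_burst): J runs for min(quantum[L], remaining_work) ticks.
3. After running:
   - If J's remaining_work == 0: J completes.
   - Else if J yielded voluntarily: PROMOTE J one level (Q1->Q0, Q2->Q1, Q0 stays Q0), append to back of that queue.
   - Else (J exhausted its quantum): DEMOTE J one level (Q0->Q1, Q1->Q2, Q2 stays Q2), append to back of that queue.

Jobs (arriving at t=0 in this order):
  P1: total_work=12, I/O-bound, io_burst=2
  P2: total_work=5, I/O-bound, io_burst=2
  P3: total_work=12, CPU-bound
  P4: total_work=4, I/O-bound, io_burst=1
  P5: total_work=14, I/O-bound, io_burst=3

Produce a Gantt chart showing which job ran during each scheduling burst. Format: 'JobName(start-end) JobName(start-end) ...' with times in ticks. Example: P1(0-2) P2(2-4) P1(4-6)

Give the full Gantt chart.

t=0-2: P1@Q0 runs 2, rem=10, I/O yield, promote→Q0. Q0=[P2,P3,P4,P5,P1] Q1=[] Q2=[]
t=2-4: P2@Q0 runs 2, rem=3, I/O yield, promote→Q0. Q0=[P3,P4,P5,P1,P2] Q1=[] Q2=[]
t=4-7: P3@Q0 runs 3, rem=9, quantum used, demote→Q1. Q0=[P4,P5,P1,P2] Q1=[P3] Q2=[]
t=7-8: P4@Q0 runs 1, rem=3, I/O yield, promote→Q0. Q0=[P5,P1,P2,P4] Q1=[P3] Q2=[]
t=8-11: P5@Q0 runs 3, rem=11, I/O yield, promote→Q0. Q0=[P1,P2,P4,P5] Q1=[P3] Q2=[]
t=11-13: P1@Q0 runs 2, rem=8, I/O yield, promote→Q0. Q0=[P2,P4,P5,P1] Q1=[P3] Q2=[]
t=13-15: P2@Q0 runs 2, rem=1, I/O yield, promote→Q0. Q0=[P4,P5,P1,P2] Q1=[P3] Q2=[]
t=15-16: P4@Q0 runs 1, rem=2, I/O yield, promote→Q0. Q0=[P5,P1,P2,P4] Q1=[P3] Q2=[]
t=16-19: P5@Q0 runs 3, rem=8, I/O yield, promote→Q0. Q0=[P1,P2,P4,P5] Q1=[P3] Q2=[]
t=19-21: P1@Q0 runs 2, rem=6, I/O yield, promote→Q0. Q0=[P2,P4,P5,P1] Q1=[P3] Q2=[]
t=21-22: P2@Q0 runs 1, rem=0, completes. Q0=[P4,P5,P1] Q1=[P3] Q2=[]
t=22-23: P4@Q0 runs 1, rem=1, I/O yield, promote→Q0. Q0=[P5,P1,P4] Q1=[P3] Q2=[]
t=23-26: P5@Q0 runs 3, rem=5, I/O yield, promote→Q0. Q0=[P1,P4,P5] Q1=[P3] Q2=[]
t=26-28: P1@Q0 runs 2, rem=4, I/O yield, promote→Q0. Q0=[P4,P5,P1] Q1=[P3] Q2=[]
t=28-29: P4@Q0 runs 1, rem=0, completes. Q0=[P5,P1] Q1=[P3] Q2=[]
t=29-32: P5@Q0 runs 3, rem=2, I/O yield, promote→Q0. Q0=[P1,P5] Q1=[P3] Q2=[]
t=32-34: P1@Q0 runs 2, rem=2, I/O yield, promote→Q0. Q0=[P5,P1] Q1=[P3] Q2=[]
t=34-36: P5@Q0 runs 2, rem=0, completes. Q0=[P1] Q1=[P3] Q2=[]
t=36-38: P1@Q0 runs 2, rem=0, completes. Q0=[] Q1=[P3] Q2=[]
t=38-44: P3@Q1 runs 6, rem=3, quantum used, demote→Q2. Q0=[] Q1=[] Q2=[P3]
t=44-47: P3@Q2 runs 3, rem=0, completes. Q0=[] Q1=[] Q2=[]

Answer: P1(0-2) P2(2-4) P3(4-7) P4(7-8) P5(8-11) P1(11-13) P2(13-15) P4(15-16) P5(16-19) P1(19-21) P2(21-22) P4(22-23) P5(23-26) P1(26-28) P4(28-29) P5(29-32) P1(32-34) P5(34-36) P1(36-38) P3(38-44) P3(44-47)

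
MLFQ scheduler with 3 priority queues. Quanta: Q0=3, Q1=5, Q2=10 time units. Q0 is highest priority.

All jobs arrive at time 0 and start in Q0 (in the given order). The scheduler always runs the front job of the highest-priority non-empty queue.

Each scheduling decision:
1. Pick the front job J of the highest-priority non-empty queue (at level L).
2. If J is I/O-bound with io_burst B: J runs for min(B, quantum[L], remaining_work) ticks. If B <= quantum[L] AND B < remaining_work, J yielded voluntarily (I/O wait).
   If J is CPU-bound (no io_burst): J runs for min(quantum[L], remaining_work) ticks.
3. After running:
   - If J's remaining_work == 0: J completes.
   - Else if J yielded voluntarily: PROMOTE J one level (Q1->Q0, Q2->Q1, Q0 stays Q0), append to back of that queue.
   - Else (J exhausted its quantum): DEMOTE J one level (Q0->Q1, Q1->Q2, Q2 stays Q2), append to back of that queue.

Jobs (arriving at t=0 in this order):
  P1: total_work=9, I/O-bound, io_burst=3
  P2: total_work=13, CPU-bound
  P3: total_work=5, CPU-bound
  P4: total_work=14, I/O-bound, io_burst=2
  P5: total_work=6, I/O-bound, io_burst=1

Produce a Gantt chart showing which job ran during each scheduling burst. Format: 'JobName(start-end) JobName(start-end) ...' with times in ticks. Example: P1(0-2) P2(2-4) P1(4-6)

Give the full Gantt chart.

t=0-3: P1@Q0 runs 3, rem=6, I/O yield, promote→Q0. Q0=[P2,P3,P4,P5,P1] Q1=[] Q2=[]
t=3-6: P2@Q0 runs 3, rem=10, quantum used, demote→Q1. Q0=[P3,P4,P5,P1] Q1=[P2] Q2=[]
t=6-9: P3@Q0 runs 3, rem=2, quantum used, demote→Q1. Q0=[P4,P5,P1] Q1=[P2,P3] Q2=[]
t=9-11: P4@Q0 runs 2, rem=12, I/O yield, promote→Q0. Q0=[P5,P1,P4] Q1=[P2,P3] Q2=[]
t=11-12: P5@Q0 runs 1, rem=5, I/O yield, promote→Q0. Q0=[P1,P4,P5] Q1=[P2,P3] Q2=[]
t=12-15: P1@Q0 runs 3, rem=3, I/O yield, promote→Q0. Q0=[P4,P5,P1] Q1=[P2,P3] Q2=[]
t=15-17: P4@Q0 runs 2, rem=10, I/O yield, promote→Q0. Q0=[P5,P1,P4] Q1=[P2,P3] Q2=[]
t=17-18: P5@Q0 runs 1, rem=4, I/O yield, promote→Q0. Q0=[P1,P4,P5] Q1=[P2,P3] Q2=[]
t=18-21: P1@Q0 runs 3, rem=0, completes. Q0=[P4,P5] Q1=[P2,P3] Q2=[]
t=21-23: P4@Q0 runs 2, rem=8, I/O yield, promote→Q0. Q0=[P5,P4] Q1=[P2,P3] Q2=[]
t=23-24: P5@Q0 runs 1, rem=3, I/O yield, promote→Q0. Q0=[P4,P5] Q1=[P2,P3] Q2=[]
t=24-26: P4@Q0 runs 2, rem=6, I/O yield, promote→Q0. Q0=[P5,P4] Q1=[P2,P3] Q2=[]
t=26-27: P5@Q0 runs 1, rem=2, I/O yield, promote→Q0. Q0=[P4,P5] Q1=[P2,P3] Q2=[]
t=27-29: P4@Q0 runs 2, rem=4, I/O yield, promote→Q0. Q0=[P5,P4] Q1=[P2,P3] Q2=[]
t=29-30: P5@Q0 runs 1, rem=1, I/O yield, promote→Q0. Q0=[P4,P5] Q1=[P2,P3] Q2=[]
t=30-32: P4@Q0 runs 2, rem=2, I/O yield, promote→Q0. Q0=[P5,P4] Q1=[P2,P3] Q2=[]
t=32-33: P5@Q0 runs 1, rem=0, completes. Q0=[P4] Q1=[P2,P3] Q2=[]
t=33-35: P4@Q0 runs 2, rem=0, completes. Q0=[] Q1=[P2,P3] Q2=[]
t=35-40: P2@Q1 runs 5, rem=5, quantum used, demote→Q2. Q0=[] Q1=[P3] Q2=[P2]
t=40-42: P3@Q1 runs 2, rem=0, completes. Q0=[] Q1=[] Q2=[P2]
t=42-47: P2@Q2 runs 5, rem=0, completes. Q0=[] Q1=[] Q2=[]

Answer: P1(0-3) P2(3-6) P3(6-9) P4(9-11) P5(11-12) P1(12-15) P4(15-17) P5(17-18) P1(18-21) P4(21-23) P5(23-24) P4(24-26) P5(26-27) P4(27-29) P5(29-30) P4(30-32) P5(32-33) P4(33-35) P2(35-40) P3(40-42) P2(42-47)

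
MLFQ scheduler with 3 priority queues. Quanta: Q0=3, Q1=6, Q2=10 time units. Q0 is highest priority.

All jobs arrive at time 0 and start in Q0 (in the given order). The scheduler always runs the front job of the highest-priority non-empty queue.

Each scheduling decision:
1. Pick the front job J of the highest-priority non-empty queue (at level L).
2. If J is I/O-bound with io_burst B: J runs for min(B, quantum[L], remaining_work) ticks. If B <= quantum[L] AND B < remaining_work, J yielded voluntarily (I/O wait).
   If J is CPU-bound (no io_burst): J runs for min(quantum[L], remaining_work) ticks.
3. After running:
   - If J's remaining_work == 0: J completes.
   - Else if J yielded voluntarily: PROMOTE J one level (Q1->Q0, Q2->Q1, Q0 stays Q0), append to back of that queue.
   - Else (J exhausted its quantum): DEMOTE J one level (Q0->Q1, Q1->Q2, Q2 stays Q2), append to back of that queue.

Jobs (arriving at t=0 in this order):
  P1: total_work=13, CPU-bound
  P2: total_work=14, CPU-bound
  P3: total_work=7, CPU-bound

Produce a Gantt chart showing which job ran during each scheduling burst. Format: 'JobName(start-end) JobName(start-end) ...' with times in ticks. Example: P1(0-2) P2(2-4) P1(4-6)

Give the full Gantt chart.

t=0-3: P1@Q0 runs 3, rem=10, quantum used, demote→Q1. Q0=[P2,P3] Q1=[P1] Q2=[]
t=3-6: P2@Q0 runs 3, rem=11, quantum used, demote→Q1. Q0=[P3] Q1=[P1,P2] Q2=[]
t=6-9: P3@Q0 runs 3, rem=4, quantum used, demote→Q1. Q0=[] Q1=[P1,P2,P3] Q2=[]
t=9-15: P1@Q1 runs 6, rem=4, quantum used, demote→Q2. Q0=[] Q1=[P2,P3] Q2=[P1]
t=15-21: P2@Q1 runs 6, rem=5, quantum used, demote→Q2. Q0=[] Q1=[P3] Q2=[P1,P2]
t=21-25: P3@Q1 runs 4, rem=0, completes. Q0=[] Q1=[] Q2=[P1,P2]
t=25-29: P1@Q2 runs 4, rem=0, completes. Q0=[] Q1=[] Q2=[P2]
t=29-34: P2@Q2 runs 5, rem=0, completes. Q0=[] Q1=[] Q2=[]

Answer: P1(0-3) P2(3-6) P3(6-9) P1(9-15) P2(15-21) P3(21-25) P1(25-29) P2(29-34)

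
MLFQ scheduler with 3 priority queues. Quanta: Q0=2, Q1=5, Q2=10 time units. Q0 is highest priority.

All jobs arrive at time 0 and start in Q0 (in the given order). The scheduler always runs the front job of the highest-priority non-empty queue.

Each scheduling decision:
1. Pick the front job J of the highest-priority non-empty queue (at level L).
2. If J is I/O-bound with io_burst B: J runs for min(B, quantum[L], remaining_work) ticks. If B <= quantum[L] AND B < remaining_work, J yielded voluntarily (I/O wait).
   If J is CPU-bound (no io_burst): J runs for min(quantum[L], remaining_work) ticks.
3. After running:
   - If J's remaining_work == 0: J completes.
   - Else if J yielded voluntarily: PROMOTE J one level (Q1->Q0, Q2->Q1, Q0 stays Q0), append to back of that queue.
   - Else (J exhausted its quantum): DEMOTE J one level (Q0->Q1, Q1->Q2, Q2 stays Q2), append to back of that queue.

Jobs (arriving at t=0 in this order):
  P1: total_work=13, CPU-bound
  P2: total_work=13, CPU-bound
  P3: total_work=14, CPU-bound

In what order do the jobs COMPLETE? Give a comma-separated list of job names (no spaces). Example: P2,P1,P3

t=0-2: P1@Q0 runs 2, rem=11, quantum used, demote→Q1. Q0=[P2,P3] Q1=[P1] Q2=[]
t=2-4: P2@Q0 runs 2, rem=11, quantum used, demote→Q1. Q0=[P3] Q1=[P1,P2] Q2=[]
t=4-6: P3@Q0 runs 2, rem=12, quantum used, demote→Q1. Q0=[] Q1=[P1,P2,P3] Q2=[]
t=6-11: P1@Q1 runs 5, rem=6, quantum used, demote→Q2. Q0=[] Q1=[P2,P3] Q2=[P1]
t=11-16: P2@Q1 runs 5, rem=6, quantum used, demote→Q2. Q0=[] Q1=[P3] Q2=[P1,P2]
t=16-21: P3@Q1 runs 5, rem=7, quantum used, demote→Q2. Q0=[] Q1=[] Q2=[P1,P2,P3]
t=21-27: P1@Q2 runs 6, rem=0, completes. Q0=[] Q1=[] Q2=[P2,P3]
t=27-33: P2@Q2 runs 6, rem=0, completes. Q0=[] Q1=[] Q2=[P3]
t=33-40: P3@Q2 runs 7, rem=0, completes. Q0=[] Q1=[] Q2=[]

Answer: P1,P2,P3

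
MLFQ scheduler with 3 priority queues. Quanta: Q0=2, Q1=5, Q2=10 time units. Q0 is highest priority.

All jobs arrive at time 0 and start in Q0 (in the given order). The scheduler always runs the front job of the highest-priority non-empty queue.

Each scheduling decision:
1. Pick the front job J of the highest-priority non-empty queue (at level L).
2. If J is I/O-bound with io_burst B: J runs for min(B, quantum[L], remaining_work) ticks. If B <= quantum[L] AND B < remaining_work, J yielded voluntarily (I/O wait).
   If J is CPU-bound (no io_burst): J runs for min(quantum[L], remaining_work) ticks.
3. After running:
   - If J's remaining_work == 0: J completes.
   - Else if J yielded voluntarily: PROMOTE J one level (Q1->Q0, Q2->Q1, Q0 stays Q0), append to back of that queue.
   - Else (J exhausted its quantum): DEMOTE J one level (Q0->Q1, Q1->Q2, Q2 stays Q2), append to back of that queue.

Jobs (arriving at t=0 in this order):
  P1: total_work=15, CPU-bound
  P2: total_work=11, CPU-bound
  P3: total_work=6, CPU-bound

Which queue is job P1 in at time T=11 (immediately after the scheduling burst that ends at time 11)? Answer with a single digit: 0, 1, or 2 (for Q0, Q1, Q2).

Answer: 2

Derivation:
t=0-2: P1@Q0 runs 2, rem=13, quantum used, demote→Q1. Q0=[P2,P3] Q1=[P1] Q2=[]
t=2-4: P2@Q0 runs 2, rem=9, quantum used, demote→Q1. Q0=[P3] Q1=[P1,P2] Q2=[]
t=4-6: P3@Q0 runs 2, rem=4, quantum used, demote→Q1. Q0=[] Q1=[P1,P2,P3] Q2=[]
t=6-11: P1@Q1 runs 5, rem=8, quantum used, demote→Q2. Q0=[] Q1=[P2,P3] Q2=[P1]
t=11-16: P2@Q1 runs 5, rem=4, quantum used, demote→Q2. Q0=[] Q1=[P3] Q2=[P1,P2]
t=16-20: P3@Q1 runs 4, rem=0, completes. Q0=[] Q1=[] Q2=[P1,P2]
t=20-28: P1@Q2 runs 8, rem=0, completes. Q0=[] Q1=[] Q2=[P2]
t=28-32: P2@Q2 runs 4, rem=0, completes. Q0=[] Q1=[] Q2=[]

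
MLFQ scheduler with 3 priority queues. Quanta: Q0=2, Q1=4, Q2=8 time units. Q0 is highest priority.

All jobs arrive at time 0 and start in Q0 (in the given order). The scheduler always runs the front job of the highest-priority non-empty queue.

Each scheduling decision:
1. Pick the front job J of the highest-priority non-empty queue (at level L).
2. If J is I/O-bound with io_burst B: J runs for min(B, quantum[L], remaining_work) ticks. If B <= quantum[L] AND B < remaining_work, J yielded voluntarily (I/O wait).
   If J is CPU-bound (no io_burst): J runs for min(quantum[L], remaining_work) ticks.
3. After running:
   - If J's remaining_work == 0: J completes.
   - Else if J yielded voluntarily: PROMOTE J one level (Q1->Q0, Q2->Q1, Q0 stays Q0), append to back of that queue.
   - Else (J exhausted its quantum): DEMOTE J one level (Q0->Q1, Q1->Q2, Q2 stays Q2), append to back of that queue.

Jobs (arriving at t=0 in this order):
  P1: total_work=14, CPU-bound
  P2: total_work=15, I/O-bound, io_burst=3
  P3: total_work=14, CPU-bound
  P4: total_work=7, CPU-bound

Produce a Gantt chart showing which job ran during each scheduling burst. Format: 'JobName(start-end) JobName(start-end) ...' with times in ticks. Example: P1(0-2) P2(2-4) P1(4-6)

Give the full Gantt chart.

t=0-2: P1@Q0 runs 2, rem=12, quantum used, demote→Q1. Q0=[P2,P3,P4] Q1=[P1] Q2=[]
t=2-4: P2@Q0 runs 2, rem=13, quantum used, demote→Q1. Q0=[P3,P4] Q1=[P1,P2] Q2=[]
t=4-6: P3@Q0 runs 2, rem=12, quantum used, demote→Q1. Q0=[P4] Q1=[P1,P2,P3] Q2=[]
t=6-8: P4@Q0 runs 2, rem=5, quantum used, demote→Q1. Q0=[] Q1=[P1,P2,P3,P4] Q2=[]
t=8-12: P1@Q1 runs 4, rem=8, quantum used, demote→Q2. Q0=[] Q1=[P2,P3,P4] Q2=[P1]
t=12-15: P2@Q1 runs 3, rem=10, I/O yield, promote→Q0. Q0=[P2] Q1=[P3,P4] Q2=[P1]
t=15-17: P2@Q0 runs 2, rem=8, quantum used, demote→Q1. Q0=[] Q1=[P3,P4,P2] Q2=[P1]
t=17-21: P3@Q1 runs 4, rem=8, quantum used, demote→Q2. Q0=[] Q1=[P4,P2] Q2=[P1,P3]
t=21-25: P4@Q1 runs 4, rem=1, quantum used, demote→Q2. Q0=[] Q1=[P2] Q2=[P1,P3,P4]
t=25-28: P2@Q1 runs 3, rem=5, I/O yield, promote→Q0. Q0=[P2] Q1=[] Q2=[P1,P3,P4]
t=28-30: P2@Q0 runs 2, rem=3, quantum used, demote→Q1. Q0=[] Q1=[P2] Q2=[P1,P3,P4]
t=30-33: P2@Q1 runs 3, rem=0, completes. Q0=[] Q1=[] Q2=[P1,P3,P4]
t=33-41: P1@Q2 runs 8, rem=0, completes. Q0=[] Q1=[] Q2=[P3,P4]
t=41-49: P3@Q2 runs 8, rem=0, completes. Q0=[] Q1=[] Q2=[P4]
t=49-50: P4@Q2 runs 1, rem=0, completes. Q0=[] Q1=[] Q2=[]

Answer: P1(0-2) P2(2-4) P3(4-6) P4(6-8) P1(8-12) P2(12-15) P2(15-17) P3(17-21) P4(21-25) P2(25-28) P2(28-30) P2(30-33) P1(33-41) P3(41-49) P4(49-50)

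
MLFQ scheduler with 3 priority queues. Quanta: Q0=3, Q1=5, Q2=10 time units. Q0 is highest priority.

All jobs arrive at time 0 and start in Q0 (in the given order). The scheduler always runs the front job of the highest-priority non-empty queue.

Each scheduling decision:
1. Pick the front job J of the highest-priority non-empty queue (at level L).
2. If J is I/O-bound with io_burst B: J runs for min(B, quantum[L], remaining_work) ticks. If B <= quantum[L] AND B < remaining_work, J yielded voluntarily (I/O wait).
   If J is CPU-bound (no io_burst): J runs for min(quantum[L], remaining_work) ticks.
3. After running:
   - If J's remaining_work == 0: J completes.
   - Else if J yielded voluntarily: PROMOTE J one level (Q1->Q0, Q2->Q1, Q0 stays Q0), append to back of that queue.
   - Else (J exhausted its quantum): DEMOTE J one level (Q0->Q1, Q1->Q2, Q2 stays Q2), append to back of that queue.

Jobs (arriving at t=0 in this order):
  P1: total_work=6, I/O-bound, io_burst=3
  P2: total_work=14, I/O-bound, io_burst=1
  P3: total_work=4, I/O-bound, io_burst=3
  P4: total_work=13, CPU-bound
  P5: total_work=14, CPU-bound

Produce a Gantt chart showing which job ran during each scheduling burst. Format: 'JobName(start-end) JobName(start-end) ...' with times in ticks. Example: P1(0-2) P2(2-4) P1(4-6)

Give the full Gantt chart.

Answer: P1(0-3) P2(3-4) P3(4-7) P4(7-10) P5(10-13) P1(13-16) P2(16-17) P3(17-18) P2(18-19) P2(19-20) P2(20-21) P2(21-22) P2(22-23) P2(23-24) P2(24-25) P2(25-26) P2(26-27) P2(27-28) P2(28-29) P2(29-30) P4(30-35) P5(35-40) P4(40-45) P5(45-51)

Derivation:
t=0-3: P1@Q0 runs 3, rem=3, I/O yield, promote→Q0. Q0=[P2,P3,P4,P5,P1] Q1=[] Q2=[]
t=3-4: P2@Q0 runs 1, rem=13, I/O yield, promote→Q0. Q0=[P3,P4,P5,P1,P2] Q1=[] Q2=[]
t=4-7: P3@Q0 runs 3, rem=1, I/O yield, promote→Q0. Q0=[P4,P5,P1,P2,P3] Q1=[] Q2=[]
t=7-10: P4@Q0 runs 3, rem=10, quantum used, demote→Q1. Q0=[P5,P1,P2,P3] Q1=[P4] Q2=[]
t=10-13: P5@Q0 runs 3, rem=11, quantum used, demote→Q1. Q0=[P1,P2,P3] Q1=[P4,P5] Q2=[]
t=13-16: P1@Q0 runs 3, rem=0, completes. Q0=[P2,P3] Q1=[P4,P5] Q2=[]
t=16-17: P2@Q0 runs 1, rem=12, I/O yield, promote→Q0. Q0=[P3,P2] Q1=[P4,P5] Q2=[]
t=17-18: P3@Q0 runs 1, rem=0, completes. Q0=[P2] Q1=[P4,P5] Q2=[]
t=18-19: P2@Q0 runs 1, rem=11, I/O yield, promote→Q0. Q0=[P2] Q1=[P4,P5] Q2=[]
t=19-20: P2@Q0 runs 1, rem=10, I/O yield, promote→Q0. Q0=[P2] Q1=[P4,P5] Q2=[]
t=20-21: P2@Q0 runs 1, rem=9, I/O yield, promote→Q0. Q0=[P2] Q1=[P4,P5] Q2=[]
t=21-22: P2@Q0 runs 1, rem=8, I/O yield, promote→Q0. Q0=[P2] Q1=[P4,P5] Q2=[]
t=22-23: P2@Q0 runs 1, rem=7, I/O yield, promote→Q0. Q0=[P2] Q1=[P4,P5] Q2=[]
t=23-24: P2@Q0 runs 1, rem=6, I/O yield, promote→Q0. Q0=[P2] Q1=[P4,P5] Q2=[]
t=24-25: P2@Q0 runs 1, rem=5, I/O yield, promote→Q0. Q0=[P2] Q1=[P4,P5] Q2=[]
t=25-26: P2@Q0 runs 1, rem=4, I/O yield, promote→Q0. Q0=[P2] Q1=[P4,P5] Q2=[]
t=26-27: P2@Q0 runs 1, rem=3, I/O yield, promote→Q0. Q0=[P2] Q1=[P4,P5] Q2=[]
t=27-28: P2@Q0 runs 1, rem=2, I/O yield, promote→Q0. Q0=[P2] Q1=[P4,P5] Q2=[]
t=28-29: P2@Q0 runs 1, rem=1, I/O yield, promote→Q0. Q0=[P2] Q1=[P4,P5] Q2=[]
t=29-30: P2@Q0 runs 1, rem=0, completes. Q0=[] Q1=[P4,P5] Q2=[]
t=30-35: P4@Q1 runs 5, rem=5, quantum used, demote→Q2. Q0=[] Q1=[P5] Q2=[P4]
t=35-40: P5@Q1 runs 5, rem=6, quantum used, demote→Q2. Q0=[] Q1=[] Q2=[P4,P5]
t=40-45: P4@Q2 runs 5, rem=0, completes. Q0=[] Q1=[] Q2=[P5]
t=45-51: P5@Q2 runs 6, rem=0, completes. Q0=[] Q1=[] Q2=[]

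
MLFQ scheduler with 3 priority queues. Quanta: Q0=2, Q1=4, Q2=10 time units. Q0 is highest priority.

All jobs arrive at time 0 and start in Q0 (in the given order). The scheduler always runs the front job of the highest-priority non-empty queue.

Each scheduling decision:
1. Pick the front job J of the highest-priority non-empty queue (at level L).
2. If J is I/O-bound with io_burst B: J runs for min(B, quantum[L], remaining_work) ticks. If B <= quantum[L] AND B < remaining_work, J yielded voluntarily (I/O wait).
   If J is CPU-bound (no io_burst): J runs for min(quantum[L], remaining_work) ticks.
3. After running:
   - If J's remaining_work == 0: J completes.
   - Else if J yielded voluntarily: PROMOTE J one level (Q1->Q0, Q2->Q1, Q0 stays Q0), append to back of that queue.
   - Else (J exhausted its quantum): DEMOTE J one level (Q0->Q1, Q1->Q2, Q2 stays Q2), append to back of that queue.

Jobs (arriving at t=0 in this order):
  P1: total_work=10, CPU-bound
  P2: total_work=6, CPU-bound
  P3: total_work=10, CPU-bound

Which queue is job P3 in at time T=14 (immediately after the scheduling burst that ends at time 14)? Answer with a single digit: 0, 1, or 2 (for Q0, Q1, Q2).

t=0-2: P1@Q0 runs 2, rem=8, quantum used, demote→Q1. Q0=[P2,P3] Q1=[P1] Q2=[]
t=2-4: P2@Q0 runs 2, rem=4, quantum used, demote→Q1. Q0=[P3] Q1=[P1,P2] Q2=[]
t=4-6: P3@Q0 runs 2, rem=8, quantum used, demote→Q1. Q0=[] Q1=[P1,P2,P3] Q2=[]
t=6-10: P1@Q1 runs 4, rem=4, quantum used, demote→Q2. Q0=[] Q1=[P2,P3] Q2=[P1]
t=10-14: P2@Q1 runs 4, rem=0, completes. Q0=[] Q1=[P3] Q2=[P1]
t=14-18: P3@Q1 runs 4, rem=4, quantum used, demote→Q2. Q0=[] Q1=[] Q2=[P1,P3]
t=18-22: P1@Q2 runs 4, rem=0, completes. Q0=[] Q1=[] Q2=[P3]
t=22-26: P3@Q2 runs 4, rem=0, completes. Q0=[] Q1=[] Q2=[]

Answer: 1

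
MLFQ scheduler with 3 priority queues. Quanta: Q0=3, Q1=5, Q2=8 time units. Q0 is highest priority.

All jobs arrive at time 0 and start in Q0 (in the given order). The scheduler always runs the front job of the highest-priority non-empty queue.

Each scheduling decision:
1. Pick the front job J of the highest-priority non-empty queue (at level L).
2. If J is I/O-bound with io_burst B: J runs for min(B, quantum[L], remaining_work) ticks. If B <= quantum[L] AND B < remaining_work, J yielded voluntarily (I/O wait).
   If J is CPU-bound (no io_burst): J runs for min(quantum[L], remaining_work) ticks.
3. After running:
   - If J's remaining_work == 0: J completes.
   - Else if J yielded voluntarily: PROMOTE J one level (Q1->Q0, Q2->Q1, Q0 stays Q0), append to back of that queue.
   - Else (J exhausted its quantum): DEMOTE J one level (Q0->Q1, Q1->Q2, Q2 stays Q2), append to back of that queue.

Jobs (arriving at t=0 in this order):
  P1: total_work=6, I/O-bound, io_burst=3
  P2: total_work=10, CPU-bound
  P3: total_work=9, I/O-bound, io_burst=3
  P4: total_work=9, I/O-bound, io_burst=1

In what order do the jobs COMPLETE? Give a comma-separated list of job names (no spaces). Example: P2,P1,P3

Answer: P1,P3,P4,P2

Derivation:
t=0-3: P1@Q0 runs 3, rem=3, I/O yield, promote→Q0. Q0=[P2,P3,P4,P1] Q1=[] Q2=[]
t=3-6: P2@Q0 runs 3, rem=7, quantum used, demote→Q1. Q0=[P3,P4,P1] Q1=[P2] Q2=[]
t=6-9: P3@Q0 runs 3, rem=6, I/O yield, promote→Q0. Q0=[P4,P1,P3] Q1=[P2] Q2=[]
t=9-10: P4@Q0 runs 1, rem=8, I/O yield, promote→Q0. Q0=[P1,P3,P4] Q1=[P2] Q2=[]
t=10-13: P1@Q0 runs 3, rem=0, completes. Q0=[P3,P4] Q1=[P2] Q2=[]
t=13-16: P3@Q0 runs 3, rem=3, I/O yield, promote→Q0. Q0=[P4,P3] Q1=[P2] Q2=[]
t=16-17: P4@Q0 runs 1, rem=7, I/O yield, promote→Q0. Q0=[P3,P4] Q1=[P2] Q2=[]
t=17-20: P3@Q0 runs 3, rem=0, completes. Q0=[P4] Q1=[P2] Q2=[]
t=20-21: P4@Q0 runs 1, rem=6, I/O yield, promote→Q0. Q0=[P4] Q1=[P2] Q2=[]
t=21-22: P4@Q0 runs 1, rem=5, I/O yield, promote→Q0. Q0=[P4] Q1=[P2] Q2=[]
t=22-23: P4@Q0 runs 1, rem=4, I/O yield, promote→Q0. Q0=[P4] Q1=[P2] Q2=[]
t=23-24: P4@Q0 runs 1, rem=3, I/O yield, promote→Q0. Q0=[P4] Q1=[P2] Q2=[]
t=24-25: P4@Q0 runs 1, rem=2, I/O yield, promote→Q0. Q0=[P4] Q1=[P2] Q2=[]
t=25-26: P4@Q0 runs 1, rem=1, I/O yield, promote→Q0. Q0=[P4] Q1=[P2] Q2=[]
t=26-27: P4@Q0 runs 1, rem=0, completes. Q0=[] Q1=[P2] Q2=[]
t=27-32: P2@Q1 runs 5, rem=2, quantum used, demote→Q2. Q0=[] Q1=[] Q2=[P2]
t=32-34: P2@Q2 runs 2, rem=0, completes. Q0=[] Q1=[] Q2=[]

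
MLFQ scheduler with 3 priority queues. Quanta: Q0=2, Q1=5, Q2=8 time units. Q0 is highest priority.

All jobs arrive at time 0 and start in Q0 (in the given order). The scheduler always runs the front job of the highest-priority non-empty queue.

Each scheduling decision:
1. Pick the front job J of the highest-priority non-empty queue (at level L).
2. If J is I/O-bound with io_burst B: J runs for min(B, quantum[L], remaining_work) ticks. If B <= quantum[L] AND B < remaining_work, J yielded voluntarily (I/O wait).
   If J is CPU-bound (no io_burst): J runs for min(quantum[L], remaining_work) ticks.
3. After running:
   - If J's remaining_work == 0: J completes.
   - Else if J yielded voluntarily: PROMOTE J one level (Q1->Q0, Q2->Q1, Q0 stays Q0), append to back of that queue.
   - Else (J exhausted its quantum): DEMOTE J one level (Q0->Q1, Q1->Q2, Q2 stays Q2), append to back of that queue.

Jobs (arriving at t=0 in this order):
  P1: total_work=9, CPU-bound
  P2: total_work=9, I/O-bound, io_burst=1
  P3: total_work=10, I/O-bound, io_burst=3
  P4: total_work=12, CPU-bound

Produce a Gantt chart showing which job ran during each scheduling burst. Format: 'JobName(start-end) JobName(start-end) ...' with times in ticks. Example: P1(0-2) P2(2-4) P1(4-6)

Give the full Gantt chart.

Answer: P1(0-2) P2(2-3) P3(3-5) P4(5-7) P2(7-8) P2(8-9) P2(9-10) P2(10-11) P2(11-12) P2(12-13) P2(13-14) P2(14-15) P1(15-20) P3(20-23) P3(23-25) P4(25-30) P3(30-33) P1(33-35) P4(35-40)

Derivation:
t=0-2: P1@Q0 runs 2, rem=7, quantum used, demote→Q1. Q0=[P2,P3,P4] Q1=[P1] Q2=[]
t=2-3: P2@Q0 runs 1, rem=8, I/O yield, promote→Q0. Q0=[P3,P4,P2] Q1=[P1] Q2=[]
t=3-5: P3@Q0 runs 2, rem=8, quantum used, demote→Q1. Q0=[P4,P2] Q1=[P1,P3] Q2=[]
t=5-7: P4@Q0 runs 2, rem=10, quantum used, demote→Q1. Q0=[P2] Q1=[P1,P3,P4] Q2=[]
t=7-8: P2@Q0 runs 1, rem=7, I/O yield, promote→Q0. Q0=[P2] Q1=[P1,P3,P4] Q2=[]
t=8-9: P2@Q0 runs 1, rem=6, I/O yield, promote→Q0. Q0=[P2] Q1=[P1,P3,P4] Q2=[]
t=9-10: P2@Q0 runs 1, rem=5, I/O yield, promote→Q0. Q0=[P2] Q1=[P1,P3,P4] Q2=[]
t=10-11: P2@Q0 runs 1, rem=4, I/O yield, promote→Q0. Q0=[P2] Q1=[P1,P3,P4] Q2=[]
t=11-12: P2@Q0 runs 1, rem=3, I/O yield, promote→Q0. Q0=[P2] Q1=[P1,P3,P4] Q2=[]
t=12-13: P2@Q0 runs 1, rem=2, I/O yield, promote→Q0. Q0=[P2] Q1=[P1,P3,P4] Q2=[]
t=13-14: P2@Q0 runs 1, rem=1, I/O yield, promote→Q0. Q0=[P2] Q1=[P1,P3,P4] Q2=[]
t=14-15: P2@Q0 runs 1, rem=0, completes. Q0=[] Q1=[P1,P3,P4] Q2=[]
t=15-20: P1@Q1 runs 5, rem=2, quantum used, demote→Q2. Q0=[] Q1=[P3,P4] Q2=[P1]
t=20-23: P3@Q1 runs 3, rem=5, I/O yield, promote→Q0. Q0=[P3] Q1=[P4] Q2=[P1]
t=23-25: P3@Q0 runs 2, rem=3, quantum used, demote→Q1. Q0=[] Q1=[P4,P3] Q2=[P1]
t=25-30: P4@Q1 runs 5, rem=5, quantum used, demote→Q2. Q0=[] Q1=[P3] Q2=[P1,P4]
t=30-33: P3@Q1 runs 3, rem=0, completes. Q0=[] Q1=[] Q2=[P1,P4]
t=33-35: P1@Q2 runs 2, rem=0, completes. Q0=[] Q1=[] Q2=[P4]
t=35-40: P4@Q2 runs 5, rem=0, completes. Q0=[] Q1=[] Q2=[]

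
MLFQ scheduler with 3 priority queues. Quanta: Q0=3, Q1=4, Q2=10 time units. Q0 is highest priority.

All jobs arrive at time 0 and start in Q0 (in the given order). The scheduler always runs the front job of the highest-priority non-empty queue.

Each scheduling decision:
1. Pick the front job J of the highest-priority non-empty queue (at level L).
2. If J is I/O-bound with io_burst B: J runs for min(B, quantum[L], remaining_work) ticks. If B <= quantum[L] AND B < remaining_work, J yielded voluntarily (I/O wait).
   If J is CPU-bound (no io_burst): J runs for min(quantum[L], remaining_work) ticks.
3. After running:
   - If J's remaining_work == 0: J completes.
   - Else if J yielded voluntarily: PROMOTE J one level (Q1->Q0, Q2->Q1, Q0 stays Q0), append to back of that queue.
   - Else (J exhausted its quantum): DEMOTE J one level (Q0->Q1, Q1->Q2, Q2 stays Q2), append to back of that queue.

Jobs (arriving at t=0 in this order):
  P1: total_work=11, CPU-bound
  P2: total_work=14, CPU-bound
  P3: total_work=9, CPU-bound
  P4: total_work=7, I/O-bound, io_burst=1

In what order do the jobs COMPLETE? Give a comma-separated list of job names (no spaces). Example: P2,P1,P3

Answer: P4,P1,P2,P3

Derivation:
t=0-3: P1@Q0 runs 3, rem=8, quantum used, demote→Q1. Q0=[P2,P3,P4] Q1=[P1] Q2=[]
t=3-6: P2@Q0 runs 3, rem=11, quantum used, demote→Q1. Q0=[P3,P4] Q1=[P1,P2] Q2=[]
t=6-9: P3@Q0 runs 3, rem=6, quantum used, demote→Q1. Q0=[P4] Q1=[P1,P2,P3] Q2=[]
t=9-10: P4@Q0 runs 1, rem=6, I/O yield, promote→Q0. Q0=[P4] Q1=[P1,P2,P3] Q2=[]
t=10-11: P4@Q0 runs 1, rem=5, I/O yield, promote→Q0. Q0=[P4] Q1=[P1,P2,P3] Q2=[]
t=11-12: P4@Q0 runs 1, rem=4, I/O yield, promote→Q0. Q0=[P4] Q1=[P1,P2,P3] Q2=[]
t=12-13: P4@Q0 runs 1, rem=3, I/O yield, promote→Q0. Q0=[P4] Q1=[P1,P2,P3] Q2=[]
t=13-14: P4@Q0 runs 1, rem=2, I/O yield, promote→Q0. Q0=[P4] Q1=[P1,P2,P3] Q2=[]
t=14-15: P4@Q0 runs 1, rem=1, I/O yield, promote→Q0. Q0=[P4] Q1=[P1,P2,P3] Q2=[]
t=15-16: P4@Q0 runs 1, rem=0, completes. Q0=[] Q1=[P1,P2,P3] Q2=[]
t=16-20: P1@Q1 runs 4, rem=4, quantum used, demote→Q2. Q0=[] Q1=[P2,P3] Q2=[P1]
t=20-24: P2@Q1 runs 4, rem=7, quantum used, demote→Q2. Q0=[] Q1=[P3] Q2=[P1,P2]
t=24-28: P3@Q1 runs 4, rem=2, quantum used, demote→Q2. Q0=[] Q1=[] Q2=[P1,P2,P3]
t=28-32: P1@Q2 runs 4, rem=0, completes. Q0=[] Q1=[] Q2=[P2,P3]
t=32-39: P2@Q2 runs 7, rem=0, completes. Q0=[] Q1=[] Q2=[P3]
t=39-41: P3@Q2 runs 2, rem=0, completes. Q0=[] Q1=[] Q2=[]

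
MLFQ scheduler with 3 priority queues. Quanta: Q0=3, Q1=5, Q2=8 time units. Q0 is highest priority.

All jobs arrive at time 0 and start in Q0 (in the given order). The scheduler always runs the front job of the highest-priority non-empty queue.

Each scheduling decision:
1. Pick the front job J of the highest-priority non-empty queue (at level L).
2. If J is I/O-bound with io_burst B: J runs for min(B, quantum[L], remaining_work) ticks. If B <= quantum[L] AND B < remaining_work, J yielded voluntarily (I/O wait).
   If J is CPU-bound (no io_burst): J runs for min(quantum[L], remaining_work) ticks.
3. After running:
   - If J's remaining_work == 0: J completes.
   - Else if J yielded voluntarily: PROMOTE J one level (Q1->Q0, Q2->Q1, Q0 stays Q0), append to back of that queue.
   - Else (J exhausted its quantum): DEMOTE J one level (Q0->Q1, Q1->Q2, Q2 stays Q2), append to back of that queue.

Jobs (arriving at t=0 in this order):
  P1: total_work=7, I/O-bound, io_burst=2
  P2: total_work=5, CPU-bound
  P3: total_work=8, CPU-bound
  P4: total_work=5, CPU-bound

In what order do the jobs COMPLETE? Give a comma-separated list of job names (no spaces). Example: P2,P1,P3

t=0-2: P1@Q0 runs 2, rem=5, I/O yield, promote→Q0. Q0=[P2,P3,P4,P1] Q1=[] Q2=[]
t=2-5: P2@Q0 runs 3, rem=2, quantum used, demote→Q1. Q0=[P3,P4,P1] Q1=[P2] Q2=[]
t=5-8: P3@Q0 runs 3, rem=5, quantum used, demote→Q1. Q0=[P4,P1] Q1=[P2,P3] Q2=[]
t=8-11: P4@Q0 runs 3, rem=2, quantum used, demote→Q1. Q0=[P1] Q1=[P2,P3,P4] Q2=[]
t=11-13: P1@Q0 runs 2, rem=3, I/O yield, promote→Q0. Q0=[P1] Q1=[P2,P3,P4] Q2=[]
t=13-15: P1@Q0 runs 2, rem=1, I/O yield, promote→Q0. Q0=[P1] Q1=[P2,P3,P4] Q2=[]
t=15-16: P1@Q0 runs 1, rem=0, completes. Q0=[] Q1=[P2,P3,P4] Q2=[]
t=16-18: P2@Q1 runs 2, rem=0, completes. Q0=[] Q1=[P3,P4] Q2=[]
t=18-23: P3@Q1 runs 5, rem=0, completes. Q0=[] Q1=[P4] Q2=[]
t=23-25: P4@Q1 runs 2, rem=0, completes. Q0=[] Q1=[] Q2=[]

Answer: P1,P2,P3,P4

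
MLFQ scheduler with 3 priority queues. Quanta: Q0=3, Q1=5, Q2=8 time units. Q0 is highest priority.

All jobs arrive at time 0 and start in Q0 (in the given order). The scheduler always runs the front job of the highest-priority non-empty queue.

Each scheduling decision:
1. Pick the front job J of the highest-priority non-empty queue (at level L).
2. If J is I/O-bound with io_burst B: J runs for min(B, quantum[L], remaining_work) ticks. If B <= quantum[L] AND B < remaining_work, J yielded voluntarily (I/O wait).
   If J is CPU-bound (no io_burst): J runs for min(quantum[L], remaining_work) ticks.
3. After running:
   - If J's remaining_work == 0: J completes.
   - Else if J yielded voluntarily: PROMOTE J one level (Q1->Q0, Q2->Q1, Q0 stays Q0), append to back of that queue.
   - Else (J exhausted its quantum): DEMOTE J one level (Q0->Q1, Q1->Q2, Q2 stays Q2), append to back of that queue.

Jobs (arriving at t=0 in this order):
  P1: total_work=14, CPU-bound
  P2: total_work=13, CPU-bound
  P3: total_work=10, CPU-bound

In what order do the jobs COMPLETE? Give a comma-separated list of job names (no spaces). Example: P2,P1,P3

t=0-3: P1@Q0 runs 3, rem=11, quantum used, demote→Q1. Q0=[P2,P3] Q1=[P1] Q2=[]
t=3-6: P2@Q0 runs 3, rem=10, quantum used, demote→Q1. Q0=[P3] Q1=[P1,P2] Q2=[]
t=6-9: P3@Q0 runs 3, rem=7, quantum used, demote→Q1. Q0=[] Q1=[P1,P2,P3] Q2=[]
t=9-14: P1@Q1 runs 5, rem=6, quantum used, demote→Q2. Q0=[] Q1=[P2,P3] Q2=[P1]
t=14-19: P2@Q1 runs 5, rem=5, quantum used, demote→Q2. Q0=[] Q1=[P3] Q2=[P1,P2]
t=19-24: P3@Q1 runs 5, rem=2, quantum used, demote→Q2. Q0=[] Q1=[] Q2=[P1,P2,P3]
t=24-30: P1@Q2 runs 6, rem=0, completes. Q0=[] Q1=[] Q2=[P2,P3]
t=30-35: P2@Q2 runs 5, rem=0, completes. Q0=[] Q1=[] Q2=[P3]
t=35-37: P3@Q2 runs 2, rem=0, completes. Q0=[] Q1=[] Q2=[]

Answer: P1,P2,P3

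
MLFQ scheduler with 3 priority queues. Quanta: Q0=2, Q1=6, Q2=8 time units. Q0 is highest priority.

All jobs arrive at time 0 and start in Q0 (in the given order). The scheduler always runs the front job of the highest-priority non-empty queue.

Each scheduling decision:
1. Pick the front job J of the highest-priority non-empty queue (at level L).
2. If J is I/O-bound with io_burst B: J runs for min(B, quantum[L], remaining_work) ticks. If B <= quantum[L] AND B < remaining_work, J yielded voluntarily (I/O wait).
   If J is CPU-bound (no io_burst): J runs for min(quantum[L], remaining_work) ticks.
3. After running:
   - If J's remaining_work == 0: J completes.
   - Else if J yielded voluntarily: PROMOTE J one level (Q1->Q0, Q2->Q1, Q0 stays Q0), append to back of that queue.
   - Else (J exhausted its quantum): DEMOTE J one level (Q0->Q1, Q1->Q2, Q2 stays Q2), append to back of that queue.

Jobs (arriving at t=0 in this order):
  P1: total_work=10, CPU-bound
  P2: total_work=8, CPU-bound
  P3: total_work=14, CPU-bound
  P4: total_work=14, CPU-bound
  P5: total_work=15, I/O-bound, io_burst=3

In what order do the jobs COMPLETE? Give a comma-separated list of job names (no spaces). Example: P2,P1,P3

t=0-2: P1@Q0 runs 2, rem=8, quantum used, demote→Q1. Q0=[P2,P3,P4,P5] Q1=[P1] Q2=[]
t=2-4: P2@Q0 runs 2, rem=6, quantum used, demote→Q1. Q0=[P3,P4,P5] Q1=[P1,P2] Q2=[]
t=4-6: P3@Q0 runs 2, rem=12, quantum used, demote→Q1. Q0=[P4,P5] Q1=[P1,P2,P3] Q2=[]
t=6-8: P4@Q0 runs 2, rem=12, quantum used, demote→Q1. Q0=[P5] Q1=[P1,P2,P3,P4] Q2=[]
t=8-10: P5@Q0 runs 2, rem=13, quantum used, demote→Q1. Q0=[] Q1=[P1,P2,P3,P4,P5] Q2=[]
t=10-16: P1@Q1 runs 6, rem=2, quantum used, demote→Q2. Q0=[] Q1=[P2,P3,P4,P5] Q2=[P1]
t=16-22: P2@Q1 runs 6, rem=0, completes. Q0=[] Q1=[P3,P4,P5] Q2=[P1]
t=22-28: P3@Q1 runs 6, rem=6, quantum used, demote→Q2. Q0=[] Q1=[P4,P5] Q2=[P1,P3]
t=28-34: P4@Q1 runs 6, rem=6, quantum used, demote→Q2. Q0=[] Q1=[P5] Q2=[P1,P3,P4]
t=34-37: P5@Q1 runs 3, rem=10, I/O yield, promote→Q0. Q0=[P5] Q1=[] Q2=[P1,P3,P4]
t=37-39: P5@Q0 runs 2, rem=8, quantum used, demote→Q1. Q0=[] Q1=[P5] Q2=[P1,P3,P4]
t=39-42: P5@Q1 runs 3, rem=5, I/O yield, promote→Q0. Q0=[P5] Q1=[] Q2=[P1,P3,P4]
t=42-44: P5@Q0 runs 2, rem=3, quantum used, demote→Q1. Q0=[] Q1=[P5] Q2=[P1,P3,P4]
t=44-47: P5@Q1 runs 3, rem=0, completes. Q0=[] Q1=[] Q2=[P1,P3,P4]
t=47-49: P1@Q2 runs 2, rem=0, completes. Q0=[] Q1=[] Q2=[P3,P4]
t=49-55: P3@Q2 runs 6, rem=0, completes. Q0=[] Q1=[] Q2=[P4]
t=55-61: P4@Q2 runs 6, rem=0, completes. Q0=[] Q1=[] Q2=[]

Answer: P2,P5,P1,P3,P4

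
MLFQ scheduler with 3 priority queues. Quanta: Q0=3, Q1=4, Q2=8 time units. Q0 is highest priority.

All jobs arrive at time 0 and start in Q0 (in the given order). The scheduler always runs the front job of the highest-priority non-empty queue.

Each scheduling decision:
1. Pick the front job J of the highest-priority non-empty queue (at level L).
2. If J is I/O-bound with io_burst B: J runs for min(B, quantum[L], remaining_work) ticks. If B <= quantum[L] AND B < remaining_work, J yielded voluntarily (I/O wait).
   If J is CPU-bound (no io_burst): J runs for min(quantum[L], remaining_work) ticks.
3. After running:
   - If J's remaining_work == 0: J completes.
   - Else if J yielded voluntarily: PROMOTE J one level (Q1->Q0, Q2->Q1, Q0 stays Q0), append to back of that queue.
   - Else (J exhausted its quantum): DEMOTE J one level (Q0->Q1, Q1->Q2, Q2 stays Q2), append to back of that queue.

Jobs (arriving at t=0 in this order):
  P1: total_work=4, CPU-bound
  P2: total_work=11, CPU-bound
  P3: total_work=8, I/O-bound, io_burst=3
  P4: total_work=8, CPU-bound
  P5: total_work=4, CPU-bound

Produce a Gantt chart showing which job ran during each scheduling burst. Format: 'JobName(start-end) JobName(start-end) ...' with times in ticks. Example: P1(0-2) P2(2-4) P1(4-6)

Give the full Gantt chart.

Answer: P1(0-3) P2(3-6) P3(6-9) P4(9-12) P5(12-15) P3(15-18) P3(18-20) P1(20-21) P2(21-25) P4(25-29) P5(29-30) P2(30-34) P4(34-35)

Derivation:
t=0-3: P1@Q0 runs 3, rem=1, quantum used, demote→Q1. Q0=[P2,P3,P4,P5] Q1=[P1] Q2=[]
t=3-6: P2@Q0 runs 3, rem=8, quantum used, demote→Q1. Q0=[P3,P4,P5] Q1=[P1,P2] Q2=[]
t=6-9: P3@Q0 runs 3, rem=5, I/O yield, promote→Q0. Q0=[P4,P5,P3] Q1=[P1,P2] Q2=[]
t=9-12: P4@Q0 runs 3, rem=5, quantum used, demote→Q1. Q0=[P5,P3] Q1=[P1,P2,P4] Q2=[]
t=12-15: P5@Q0 runs 3, rem=1, quantum used, demote→Q1. Q0=[P3] Q1=[P1,P2,P4,P5] Q2=[]
t=15-18: P3@Q0 runs 3, rem=2, I/O yield, promote→Q0. Q0=[P3] Q1=[P1,P2,P4,P5] Q2=[]
t=18-20: P3@Q0 runs 2, rem=0, completes. Q0=[] Q1=[P1,P2,P4,P5] Q2=[]
t=20-21: P1@Q1 runs 1, rem=0, completes. Q0=[] Q1=[P2,P4,P5] Q2=[]
t=21-25: P2@Q1 runs 4, rem=4, quantum used, demote→Q2. Q0=[] Q1=[P4,P5] Q2=[P2]
t=25-29: P4@Q1 runs 4, rem=1, quantum used, demote→Q2. Q0=[] Q1=[P5] Q2=[P2,P4]
t=29-30: P5@Q1 runs 1, rem=0, completes. Q0=[] Q1=[] Q2=[P2,P4]
t=30-34: P2@Q2 runs 4, rem=0, completes. Q0=[] Q1=[] Q2=[P4]
t=34-35: P4@Q2 runs 1, rem=0, completes. Q0=[] Q1=[] Q2=[]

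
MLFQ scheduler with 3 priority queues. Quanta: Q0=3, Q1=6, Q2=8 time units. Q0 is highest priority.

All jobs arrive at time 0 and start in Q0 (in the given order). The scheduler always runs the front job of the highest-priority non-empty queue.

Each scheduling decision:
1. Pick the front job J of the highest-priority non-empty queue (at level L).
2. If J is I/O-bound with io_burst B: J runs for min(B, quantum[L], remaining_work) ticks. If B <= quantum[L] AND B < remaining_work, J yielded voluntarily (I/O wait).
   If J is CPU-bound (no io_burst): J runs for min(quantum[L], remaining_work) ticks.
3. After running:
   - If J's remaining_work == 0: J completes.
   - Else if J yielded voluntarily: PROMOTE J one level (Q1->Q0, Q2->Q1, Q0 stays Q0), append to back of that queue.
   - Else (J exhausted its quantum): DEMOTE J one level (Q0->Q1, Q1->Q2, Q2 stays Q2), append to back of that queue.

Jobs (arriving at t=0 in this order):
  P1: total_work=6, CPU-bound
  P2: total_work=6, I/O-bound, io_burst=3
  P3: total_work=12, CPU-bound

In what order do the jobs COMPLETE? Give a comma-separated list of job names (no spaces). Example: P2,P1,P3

Answer: P2,P1,P3

Derivation:
t=0-3: P1@Q0 runs 3, rem=3, quantum used, demote→Q1. Q0=[P2,P3] Q1=[P1] Q2=[]
t=3-6: P2@Q0 runs 3, rem=3, I/O yield, promote→Q0. Q0=[P3,P2] Q1=[P1] Q2=[]
t=6-9: P3@Q0 runs 3, rem=9, quantum used, demote→Q1. Q0=[P2] Q1=[P1,P3] Q2=[]
t=9-12: P2@Q0 runs 3, rem=0, completes. Q0=[] Q1=[P1,P3] Q2=[]
t=12-15: P1@Q1 runs 3, rem=0, completes. Q0=[] Q1=[P3] Q2=[]
t=15-21: P3@Q1 runs 6, rem=3, quantum used, demote→Q2. Q0=[] Q1=[] Q2=[P3]
t=21-24: P3@Q2 runs 3, rem=0, completes. Q0=[] Q1=[] Q2=[]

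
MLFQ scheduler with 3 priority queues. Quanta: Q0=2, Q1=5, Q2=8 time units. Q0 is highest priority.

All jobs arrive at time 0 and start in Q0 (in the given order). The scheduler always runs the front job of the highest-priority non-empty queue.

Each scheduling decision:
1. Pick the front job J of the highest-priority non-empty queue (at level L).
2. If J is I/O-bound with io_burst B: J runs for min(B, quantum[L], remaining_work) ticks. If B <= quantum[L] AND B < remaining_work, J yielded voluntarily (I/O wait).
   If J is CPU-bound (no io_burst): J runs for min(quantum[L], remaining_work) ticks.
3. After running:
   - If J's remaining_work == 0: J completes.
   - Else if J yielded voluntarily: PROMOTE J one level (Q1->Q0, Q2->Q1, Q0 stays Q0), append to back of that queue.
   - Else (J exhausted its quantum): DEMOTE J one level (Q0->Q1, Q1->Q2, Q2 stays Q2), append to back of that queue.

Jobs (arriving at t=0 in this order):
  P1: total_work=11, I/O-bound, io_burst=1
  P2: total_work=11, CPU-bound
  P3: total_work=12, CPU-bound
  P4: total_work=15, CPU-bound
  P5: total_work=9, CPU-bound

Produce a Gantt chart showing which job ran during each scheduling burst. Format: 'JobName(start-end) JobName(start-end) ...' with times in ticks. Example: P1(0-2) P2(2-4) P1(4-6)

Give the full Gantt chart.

Answer: P1(0-1) P2(1-3) P3(3-5) P4(5-7) P5(7-9) P1(9-10) P1(10-11) P1(11-12) P1(12-13) P1(13-14) P1(14-15) P1(15-16) P1(16-17) P1(17-18) P1(18-19) P2(19-24) P3(24-29) P4(29-34) P5(34-39) P2(39-43) P3(43-48) P4(48-56) P5(56-58)

Derivation:
t=0-1: P1@Q0 runs 1, rem=10, I/O yield, promote→Q0. Q0=[P2,P3,P4,P5,P1] Q1=[] Q2=[]
t=1-3: P2@Q0 runs 2, rem=9, quantum used, demote→Q1. Q0=[P3,P4,P5,P1] Q1=[P2] Q2=[]
t=3-5: P3@Q0 runs 2, rem=10, quantum used, demote→Q1. Q0=[P4,P5,P1] Q1=[P2,P3] Q2=[]
t=5-7: P4@Q0 runs 2, rem=13, quantum used, demote→Q1. Q0=[P5,P1] Q1=[P2,P3,P4] Q2=[]
t=7-9: P5@Q0 runs 2, rem=7, quantum used, demote→Q1. Q0=[P1] Q1=[P2,P3,P4,P5] Q2=[]
t=9-10: P1@Q0 runs 1, rem=9, I/O yield, promote→Q0. Q0=[P1] Q1=[P2,P3,P4,P5] Q2=[]
t=10-11: P1@Q0 runs 1, rem=8, I/O yield, promote→Q0. Q0=[P1] Q1=[P2,P3,P4,P5] Q2=[]
t=11-12: P1@Q0 runs 1, rem=7, I/O yield, promote→Q0. Q0=[P1] Q1=[P2,P3,P4,P5] Q2=[]
t=12-13: P1@Q0 runs 1, rem=6, I/O yield, promote→Q0. Q0=[P1] Q1=[P2,P3,P4,P5] Q2=[]
t=13-14: P1@Q0 runs 1, rem=5, I/O yield, promote→Q0. Q0=[P1] Q1=[P2,P3,P4,P5] Q2=[]
t=14-15: P1@Q0 runs 1, rem=4, I/O yield, promote→Q0. Q0=[P1] Q1=[P2,P3,P4,P5] Q2=[]
t=15-16: P1@Q0 runs 1, rem=3, I/O yield, promote→Q0. Q0=[P1] Q1=[P2,P3,P4,P5] Q2=[]
t=16-17: P1@Q0 runs 1, rem=2, I/O yield, promote→Q0. Q0=[P1] Q1=[P2,P3,P4,P5] Q2=[]
t=17-18: P1@Q0 runs 1, rem=1, I/O yield, promote→Q0. Q0=[P1] Q1=[P2,P3,P4,P5] Q2=[]
t=18-19: P1@Q0 runs 1, rem=0, completes. Q0=[] Q1=[P2,P3,P4,P5] Q2=[]
t=19-24: P2@Q1 runs 5, rem=4, quantum used, demote→Q2. Q0=[] Q1=[P3,P4,P5] Q2=[P2]
t=24-29: P3@Q1 runs 5, rem=5, quantum used, demote→Q2. Q0=[] Q1=[P4,P5] Q2=[P2,P3]
t=29-34: P4@Q1 runs 5, rem=8, quantum used, demote→Q2. Q0=[] Q1=[P5] Q2=[P2,P3,P4]
t=34-39: P5@Q1 runs 5, rem=2, quantum used, demote→Q2. Q0=[] Q1=[] Q2=[P2,P3,P4,P5]
t=39-43: P2@Q2 runs 4, rem=0, completes. Q0=[] Q1=[] Q2=[P3,P4,P5]
t=43-48: P3@Q2 runs 5, rem=0, completes. Q0=[] Q1=[] Q2=[P4,P5]
t=48-56: P4@Q2 runs 8, rem=0, completes. Q0=[] Q1=[] Q2=[P5]
t=56-58: P5@Q2 runs 2, rem=0, completes. Q0=[] Q1=[] Q2=[]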